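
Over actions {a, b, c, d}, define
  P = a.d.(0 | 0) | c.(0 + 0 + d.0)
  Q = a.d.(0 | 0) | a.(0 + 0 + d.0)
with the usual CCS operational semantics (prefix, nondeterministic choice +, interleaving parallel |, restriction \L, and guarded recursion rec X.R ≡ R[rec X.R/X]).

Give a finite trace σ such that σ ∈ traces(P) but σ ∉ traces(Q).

P's transition system — 9 states:
  s0 = a.d.(0 | 0) | c.(0 + 0 + d.0) has moves -a-> s1, -c-> s2
  s1 = d.(0 | 0) | c.(0 + 0 + d.0) has moves -c-> s3, -d-> s4
  s2 = a.d.(0 | 0) | (0 + 0 + d.0) has moves -a-> s3, -d-> s5
  s3 = d.(0 | 0) | (0 + 0 + d.0) has moves -d-> s6, -d-> s7
  s4 = 0 | 0 | c.(0 + 0 + d.0) has moves -c-> s6
  s5 = a.d.(0 | 0) | 0 has moves -a-> s7
  s6 = 0 | 0 | (0 + 0 + d.0) has moves -d-> s8
  s7 = d.(0 | 0) | 0 has moves -d-> s8
  s8 = 0 | 0 | 0 has moves ·
Q's transition system — 9 states:
  t0 = a.d.(0 | 0) | a.(0 + 0 + d.0) has moves -a-> t1, -a-> t2
  t1 = a.d.(0 | 0) | (0 + 0 + d.0) has moves -a-> t3, -d-> t4
  t2 = d.(0 | 0) | a.(0 + 0 + d.0) has moves -a-> t3, -d-> t5
  t3 = d.(0 | 0) | (0 + 0 + d.0) has moves -d-> t6, -d-> t7
  t4 = a.d.(0 | 0) | 0 has moves -a-> t7
  t5 = 0 | 0 | a.(0 + 0 + d.0) has moves -a-> t6
  t6 = 0 | 0 | (0 + 0 + d.0) has moves -d-> t8
  t7 = d.(0 | 0) | 0 has moves -d-> t8
  t8 = 0 | 0 | 0 has moves ·
Executing c from P (initial set {s0}):
  [1] c ⇒ {s2}
  — P admits the full trace.
Executing c from Q (initial set {t0}):
  [1] c ⇒ ∅ (Q stuck)

c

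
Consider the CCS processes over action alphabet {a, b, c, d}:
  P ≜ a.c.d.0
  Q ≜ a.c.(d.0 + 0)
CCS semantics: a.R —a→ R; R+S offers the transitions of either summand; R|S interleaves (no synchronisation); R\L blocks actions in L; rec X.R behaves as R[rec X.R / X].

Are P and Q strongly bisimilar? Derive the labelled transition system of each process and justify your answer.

Reachable graph of P (4 states):
  p0 = a.c.d.0 has moves --a--▸ p1
  p1 = c.d.0 has moves --c--▸ p2
  p2 = d.0 has moves --d--▸ p3
  p3 = 0 has moves (no moves)
Reachable graph of Q (4 states):
  q0 = a.c.(d.0 + 0) has moves --a--▸ q1
  q1 = c.(d.0 + 0) has moves --c--▸ q2
  q2 = d.0 + 0 has moves --d--▸ q3
  q3 = 0 has moves (no moves)
Coarsest stable partition (strong bisimilarity classes):
  B0 = {p0, q0}
  B1 = {p1, q1}
  B2 = {p2, q2}
  B3 = {p3, q3}
p0 ∈ B0, q0 ∈ B0 → same block

bisimilar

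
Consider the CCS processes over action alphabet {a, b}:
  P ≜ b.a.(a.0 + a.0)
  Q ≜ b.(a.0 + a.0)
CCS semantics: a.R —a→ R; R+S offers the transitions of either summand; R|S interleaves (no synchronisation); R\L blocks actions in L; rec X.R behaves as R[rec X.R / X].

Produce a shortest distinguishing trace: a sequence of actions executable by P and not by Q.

P's transition system — 4 states:
  m0 = b.a.(a.0 + a.0) :: -b-> m1
  m1 = a.(a.0 + a.0) :: -a-> m2
  m2 = a.0 + a.0 :: -a-> m3
  m3 = 0 :: ·
Q's transition system — 3 states:
  n0 = b.(a.0 + a.0) :: -b-> n1
  n1 = a.0 + a.0 :: -a-> n2
  n2 = 0 :: ·
Trace ⟨baa⟩ through P, begin at {m0}:
  step 1 (b): {m1}
  step 2 (a): {m2}
  step 3 (a): {m3}
  ✓ P
Trace ⟨baa⟩ through Q, begin at {n0}:
  step 1 (b): {n1}
  step 2 (a): {n2}
  step 3 (a): ∅  — Q cannot continue

baa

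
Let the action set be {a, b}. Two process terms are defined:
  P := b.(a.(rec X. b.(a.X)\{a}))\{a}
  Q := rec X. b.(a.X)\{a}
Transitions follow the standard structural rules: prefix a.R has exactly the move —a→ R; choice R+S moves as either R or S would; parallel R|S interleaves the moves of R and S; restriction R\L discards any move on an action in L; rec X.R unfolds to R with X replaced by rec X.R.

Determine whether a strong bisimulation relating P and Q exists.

YES

LTS(P): 2 reachable states
  m0 = b.(a.(rec X. b.(a.X)\{a}))\{a} :: —b→ m1
  m1 = (a.(rec X. b.(a.X)\{a}))\{a} :: (no moves)
LTS(Q): 2 reachable states
  n0 = rec X. b.(a.X)\{a} :: —b→ n1
  n1 = (a.(rec X. b.(a.X)\{a}))\{a} :: (no moves)
Partition-refinement fixed point:
  B0 = {m0, n0}
  B1 = {m1, n1}
m0 ∈ B0, n0 ∈ B0 → same block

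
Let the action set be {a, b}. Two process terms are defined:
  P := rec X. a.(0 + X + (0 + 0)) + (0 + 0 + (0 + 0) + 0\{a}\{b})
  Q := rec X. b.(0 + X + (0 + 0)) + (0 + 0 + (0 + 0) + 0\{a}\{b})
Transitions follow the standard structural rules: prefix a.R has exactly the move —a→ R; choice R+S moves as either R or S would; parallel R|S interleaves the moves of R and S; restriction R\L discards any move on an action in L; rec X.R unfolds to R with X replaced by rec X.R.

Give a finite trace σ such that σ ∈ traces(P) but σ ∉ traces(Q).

a

LTS(P): 2 reachable states
  p0 = rec X. a.(0 + X + (0 + 0)) + (0 + 0 + (0 + 0) + 0\{a}\{b}) has moves -a-> p1
  p1 = 0 + (rec X. a.(0 + X + (0 + 0)) + (0 + 0 + (0 + 0) + 0\{a}\{b})) + (0 + 0) has moves -a-> p1
LTS(Q): 2 reachable states
  q0 = rec X. b.(0 + X + (0 + 0)) + (0 + 0 + (0 + 0) + 0\{a}\{b}) has moves -b-> q1
  q1 = 0 + (rec X. b.(0 + X + (0 + 0)) + (0 + 0 + (0 + 0) + 0\{a}\{b})) + (0 + 0) has moves -b-> q1
Run σ = ⟨a⟩ on P: start {p0}
  step 1 (a): {p1}
  ✓ P
Run σ = ⟨a⟩ on Q: start {q0}
  step 1 (a): no successor for Q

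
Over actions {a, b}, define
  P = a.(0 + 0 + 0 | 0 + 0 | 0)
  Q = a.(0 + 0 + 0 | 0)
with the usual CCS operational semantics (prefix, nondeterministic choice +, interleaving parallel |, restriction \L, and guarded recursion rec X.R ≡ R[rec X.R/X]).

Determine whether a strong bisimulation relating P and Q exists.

YES

P's transition system — 2 states:
  m0 = a.(0 + 0 + 0 | 0 + 0 | 0) | -a-> m1
  m1 = 0 + 0 + 0 | 0 + 0 | 0 | deadlocked
Q's transition system — 2 states:
  n0 = a.(0 + 0 + 0 | 0) | -a-> n1
  n1 = 0 + 0 + 0 | 0 | deadlocked
Coarsest stable partition (strong bisimilarity classes):
  B0 = {m0, n0}
  B1 = {m1, n1}
m0 ∈ B0, n0 ∈ B0 → same block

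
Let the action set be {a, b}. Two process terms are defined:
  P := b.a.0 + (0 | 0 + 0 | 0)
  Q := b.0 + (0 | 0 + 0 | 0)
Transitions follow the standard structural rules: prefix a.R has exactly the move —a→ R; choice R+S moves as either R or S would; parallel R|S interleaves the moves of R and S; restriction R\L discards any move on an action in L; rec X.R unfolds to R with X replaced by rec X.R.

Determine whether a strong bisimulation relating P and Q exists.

P's transition system — 3 states:
  s0 = b.a.0 + (0 | 0 + 0 | 0) | =b=> s1
  s1 = a.0 | =a=> s2
  s2 = 0 | ∅
Q's transition system — 2 states:
  t0 = b.0 + (0 | 0 + 0 | 0) | =b=> t1
  t1 = 0 | ∅
Bisimilarity quotient blocks:
  B0 = {s0}
  B1 = {s1}
  B2 = {s2, t1}
  B3 = {t0}
s0 ∈ B0, t0 ∈ B3 → different blocks

not bisimilar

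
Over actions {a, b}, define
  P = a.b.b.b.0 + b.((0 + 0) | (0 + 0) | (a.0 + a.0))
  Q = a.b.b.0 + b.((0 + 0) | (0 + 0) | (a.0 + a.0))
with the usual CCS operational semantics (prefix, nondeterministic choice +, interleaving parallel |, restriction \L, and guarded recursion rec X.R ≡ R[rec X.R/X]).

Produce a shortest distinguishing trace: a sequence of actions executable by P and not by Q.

abbb

LTS(P): 7 reachable states
  p0 = a.b.b.b.0 + b.((0 + 0) | (0 + 0) | (a.0 + a.0)) ⊢ =a=> p1, =b=> p2
  p1 = b.b.b.0 ⊢ =b=> p3
  p2 = (0 + 0) | (0 + 0) | (a.0 + a.0) ⊢ =a=> p4
  p3 = b.b.0 ⊢ =b=> p5
  p4 = (0 + 0) | (0 + 0) | 0 ⊢ stopped
  p5 = b.0 ⊢ =b=> p6
  p6 = 0 ⊢ stopped
LTS(Q): 6 reachable states
  q0 = a.b.b.0 + b.((0 + 0) | (0 + 0) | (a.0 + a.0)) ⊢ =a=> q1, =b=> q2
  q1 = b.b.0 ⊢ =b=> q3
  q2 = (0 + 0) | (0 + 0) | (a.0 + a.0) ⊢ =a=> q4
  q3 = b.0 ⊢ =b=> q5
  q4 = (0 + 0) | (0 + 0) | 0 ⊢ stopped
  q5 = 0 ⊢ stopped
Executing abbb from P (initial set {p0}):
  after a @ step 1: {p1}
  after b @ step 2: {p3}
  after b @ step 3: {p5}
  after b @ step 4: {p6}
  P completes σ.
Executing abbb from Q (initial set {q0}):
  after a @ step 1: {q1}
  after b @ step 2: {q3}
  after b @ step 3: {q5}
  after b @ step 4: no successor for Q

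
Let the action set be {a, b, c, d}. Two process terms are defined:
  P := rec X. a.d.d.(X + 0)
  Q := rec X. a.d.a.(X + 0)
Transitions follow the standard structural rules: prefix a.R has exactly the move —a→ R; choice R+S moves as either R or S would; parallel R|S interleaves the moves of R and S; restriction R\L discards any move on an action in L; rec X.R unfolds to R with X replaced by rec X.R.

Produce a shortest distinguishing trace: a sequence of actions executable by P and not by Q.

add

Reachable graph of P (4 states):
  p0 = rec X. a.d.d.(X + 0) has moves --a--▸ p1
  p1 = d.d.((rec X. a.d.d.(X + 0)) + 0) has moves --d--▸ p2
  p2 = d.((rec X. a.d.d.(X + 0)) + 0) has moves --d--▸ p3
  p3 = (rec X. a.d.d.(X + 0)) + 0 has moves --a--▸ p1
Reachable graph of Q (4 states):
  q0 = rec X. a.d.a.(X + 0) has moves --a--▸ q1
  q1 = d.a.((rec X. a.d.a.(X + 0)) + 0) has moves --d--▸ q2
  q2 = a.((rec X. a.d.a.(X + 0)) + 0) has moves --a--▸ q3
  q3 = (rec X. a.d.a.(X + 0)) + 0 has moves --a--▸ q1
Trace ⟨add⟩ through P, begin at {p0}:
  step 1 (a): {p1}
  step 2 (d): {p2}
  step 3 (d): {p3}
  ✓ P
Trace ⟨add⟩ through Q, begin at {q0}:
  step 1 (a): {q1}
  step 2 (d): {q2}
  step 3 (d): no successor for Q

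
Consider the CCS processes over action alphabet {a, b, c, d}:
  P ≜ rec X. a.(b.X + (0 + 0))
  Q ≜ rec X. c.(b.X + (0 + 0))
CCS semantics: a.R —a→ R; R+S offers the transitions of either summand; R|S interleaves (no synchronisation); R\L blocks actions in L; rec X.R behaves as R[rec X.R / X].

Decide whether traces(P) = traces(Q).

trace-distinct — witness ⟨a⟩

LTS(P): 2 reachable states
  p0 = rec X. a.(b.X + (0 + 0)) | ··a··> p1
  p1 = b.(rec X. a.(b.X + (0 + 0))) + (0 + 0) | ··b··> p0
LTS(Q): 2 reachable states
  q0 = rec X. c.(b.X + (0 + 0)) | ··c··> q1
  q1 = b.(rec X. c.(b.X + (0 + 0))) + (0 + 0) | ··b··> q0
Trace ⟨a⟩ through P, begin at {p0}:
  [1] a ⇒ {p1}
  P completes σ.
Trace ⟨a⟩ through Q, begin at {q0}:
  [1] a ⇒ no successor for Q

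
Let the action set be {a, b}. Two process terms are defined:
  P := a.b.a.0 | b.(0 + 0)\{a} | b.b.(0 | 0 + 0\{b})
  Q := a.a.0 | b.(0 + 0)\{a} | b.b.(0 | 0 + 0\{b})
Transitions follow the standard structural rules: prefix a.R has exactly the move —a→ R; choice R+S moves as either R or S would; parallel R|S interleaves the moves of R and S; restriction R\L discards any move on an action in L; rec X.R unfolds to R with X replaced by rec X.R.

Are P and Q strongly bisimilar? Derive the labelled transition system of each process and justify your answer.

NO

Reachable graph of P (24 states):
  m0 = a.b.a.0 | b.(0 + 0)\{a} | b.b.(0 | 0 + 0\{b}) has moves ··a··> m1, ··b··> m2, ··b··> m3
  m1 = b.a.0 | b.(0 + 0)\{a} | b.b.(0 | 0 + 0\{b}) has moves ··b··> m4, ··b··> m5, ··b··> m6
  m2 = a.b.a.0 | (0 + 0)\{a} | b.b.(0 | 0 + 0\{b}) has moves ··a··> m5, ··b··> m7
  m3 = a.b.a.0 | b.(0 + 0)\{a} | b.(0 | 0 + 0\{b}) has moves ··a··> m6, ··b··> m7, ··b··> m8
  m4 = a.0 | b.(0 + 0)\{a} | b.b.(0 | 0 + 0\{b}) has moves ··a··> m9, ··b··> m10, ··b··> m11
  m5 = b.a.0 | (0 + 0)\{a} | b.b.(0 | 0 + 0\{b}) has moves ··b··> m10, ··b··> m12
  m6 = b.a.0 | b.(0 + 0)\{a} | b.(0 | 0 + 0\{b}) has moves ··b··> m11, ··b··> m12, ··b··> m13
  m7 = a.b.a.0 | (0 + 0)\{a} | b.(0 | 0 + 0\{b}) has moves ··a··> m12, ··b··> m14
  m8 = a.b.a.0 | b.(0 + 0)\{a} | (0 | 0 + 0\{b}) has moves ··a··> m13, ··b··> m14
  m9 = 0 | b.(0 + 0)\{a} | b.b.(0 | 0 + 0\{b}) has moves ··b··> m15, ··b··> m16
  m10 = a.0 | (0 + 0)\{a} | b.b.(0 | 0 + 0\{b}) has moves ··a··> m15, ··b··> m17
  m11 = a.0 | b.(0 + 0)\{a} | b.(0 | 0 + 0\{b}) has moves ··a··> m16, ··b··> m17, ··b··> m18
  m12 = b.a.0 | (0 + 0)\{a} | b.(0 | 0 + 0\{b}) has moves ··b··> m17, ··b··> m19
  m13 = b.a.0 | b.(0 + 0)\{a} | (0 | 0 + 0\{b}) has moves ··b··> m18, ··b··> m19
  m14 = a.b.a.0 | (0 + 0)\{a} | (0 | 0 + 0\{b}) has moves ··a··> m19
  m15 = 0 | (0 + 0)\{a} | b.b.(0 | 0 + 0\{b}) has moves ··b··> m20
  m16 = 0 | b.(0 + 0)\{a} | b.(0 | 0 + 0\{b}) has moves ··b··> m20, ··b··> m21
  m17 = a.0 | (0 + 0)\{a} | b.(0 | 0 + 0\{b}) has moves ··a··> m20, ··b··> m22
  m18 = a.0 | b.(0 + 0)\{a} | (0 | 0 + 0\{b}) has moves ··a··> m21, ··b··> m22
  m19 = b.a.0 | (0 + 0)\{a} | (0 | 0 + 0\{b}) has moves ··b··> m22
  m20 = 0 | (0 + 0)\{a} | b.(0 | 0 + 0\{b}) has moves ··b··> m23
  m21 = 0 | b.(0 + 0)\{a} | (0 | 0 + 0\{b}) has moves ··b··> m23
  m22 = a.0 | (0 + 0)\{a} | (0 | 0 + 0\{b}) has moves ··a··> m23
  m23 = 0 | (0 + 0)\{a} | (0 | 0 + 0\{b}) has moves deadlocked
Reachable graph of Q (18 states):
  n0 = a.a.0 | b.(0 + 0)\{a} | b.b.(0 | 0 + 0\{b}) has moves ··a··> n1, ··b··> n2, ··b··> n3
  n1 = a.0 | b.(0 + 0)\{a} | b.b.(0 | 0 + 0\{b}) has moves ··a··> n4, ··b··> n5, ··b··> n6
  n2 = a.a.0 | (0 + 0)\{a} | b.b.(0 | 0 + 0\{b}) has moves ··a··> n5, ··b··> n7
  n3 = a.a.0 | b.(0 + 0)\{a} | b.(0 | 0 + 0\{b}) has moves ··a··> n6, ··b··> n7, ··b··> n8
  n4 = 0 | b.(0 + 0)\{a} | b.b.(0 | 0 + 0\{b}) has moves ··b··> n10, ··b··> n9
  n5 = a.0 | (0 + 0)\{a} | b.b.(0 | 0 + 0\{b}) has moves ··a··> n9, ··b··> n11
  n6 = a.0 | b.(0 + 0)\{a} | b.(0 | 0 + 0\{b}) has moves ··a··> n10, ··b··> n11, ··b··> n12
  n7 = a.a.0 | (0 + 0)\{a} | b.(0 | 0 + 0\{b}) has moves ··a··> n11, ··b··> n13
  n8 = a.a.0 | b.(0 + 0)\{a} | (0 | 0 + 0\{b}) has moves ··a··> n12, ··b··> n13
  n9 = 0 | (0 + 0)\{a} | b.b.(0 | 0 + 0\{b}) has moves ··b··> n14
  n10 = 0 | b.(0 + 0)\{a} | b.(0 | 0 + 0\{b}) has moves ··b··> n14, ··b··> n15
  n11 = a.0 | (0 + 0)\{a} | b.(0 | 0 + 0\{b}) has moves ··a··> n14, ··b··> n16
  n12 = a.0 | b.(0 + 0)\{a} | (0 | 0 + 0\{b}) has moves ··a··> n15, ··b··> n16
  n13 = a.a.0 | (0 + 0)\{a} | (0 | 0 + 0\{b}) has moves ··a··> n16
  n14 = 0 | (0 + 0)\{a} | b.(0 | 0 + 0\{b}) has moves ··b··> n17
  n15 = 0 | b.(0 + 0)\{a} | (0 | 0 + 0\{b}) has moves ··b··> n17
  n16 = a.0 | (0 + 0)\{a} | (0 | 0 + 0\{b}) has moves ··a··> n17
  n17 = 0 | (0 + 0)\{a} | (0 | 0 + 0\{b}) has moves deadlocked
Partition-refinement fixed point:
  B0 = {m0}
  B1 = {m2, m3}
  B2 = {m5, m6}
  B3 = {m12, m13}
  B4 = {m19}
  B5 = {m22, n16}
  B6 = {m23, n17}
  B7 = {m17, m18, n11, n12}
  B8 = {m20, m21, n14, n15}
  B9 = {m10, m11, n5, n6}
  B10 = {m15, m16, n10, n9}
  B11 = {m7, m8}
  B12 = {m14}
  B13 = {m1}
  B14 = {m4, n1}
  B15 = {m9, n4}
  B16 = {n0}
  B17 = {n2, n3}
  B18 = {n7, n8}
  B19 = {n13}
m0 ∈ B0, n0 ∈ B16 → different blocks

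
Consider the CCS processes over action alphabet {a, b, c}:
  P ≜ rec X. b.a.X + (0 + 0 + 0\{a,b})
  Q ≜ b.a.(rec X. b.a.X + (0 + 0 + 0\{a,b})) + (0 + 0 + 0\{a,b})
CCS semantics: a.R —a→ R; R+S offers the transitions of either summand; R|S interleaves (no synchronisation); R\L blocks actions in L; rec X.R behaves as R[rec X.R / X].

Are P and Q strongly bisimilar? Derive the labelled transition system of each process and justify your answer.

Reachable graph of P (2 states):
  m0 = rec X. b.a.X + (0 + 0 + 0\{a,b}) → —b→ m1
  m1 = a.(rec X. b.a.X + (0 + 0 + 0\{a,b})) → —a→ m0
Reachable graph of Q (3 states):
  n0 = b.a.(rec X. b.a.X + (0 + 0 + 0\{a,b})) + (0 + 0 + 0\{a,b}) → —b→ n1
  n1 = a.(rec X. b.a.X + (0 + 0 + 0\{a,b})) → —a→ n2
  n2 = rec X. b.a.X + (0 + 0 + 0\{a,b}) → —b→ n1
Partition-refinement fixed point:
  B0 = {m0, n0, n2}
  B1 = {m1, n1}
m0 ∈ B0, n0 ∈ B0 → same block

P ~ Q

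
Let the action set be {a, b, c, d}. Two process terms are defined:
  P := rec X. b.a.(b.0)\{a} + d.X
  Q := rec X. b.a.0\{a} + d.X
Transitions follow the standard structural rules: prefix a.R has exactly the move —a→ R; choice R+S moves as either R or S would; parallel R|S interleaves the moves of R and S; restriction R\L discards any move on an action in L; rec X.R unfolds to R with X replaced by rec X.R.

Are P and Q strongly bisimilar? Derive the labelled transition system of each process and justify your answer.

NO

P's transition system — 4 states:
  m0 = rec X. b.a.(b.0)\{a} + d.X ⊢ —b→ m1, —d→ m0
  m1 = a.(b.0)\{a} ⊢ —a→ m2
  m2 = (b.0)\{a} ⊢ —b→ m3
  m3 = 0\{a} ⊢ stopped
Q's transition system — 3 states:
  n0 = rec X. b.a.0\{a} + d.X ⊢ —b→ n1, —d→ n0
  n1 = a.0\{a} ⊢ —a→ n2
  n2 = 0\{a} ⊢ stopped
Partition-refinement fixed point:
  B0 = {m0}
  B1 = {m1}
  B2 = {m2}
  B3 = {m3, n2}
  B4 = {n0}
  B5 = {n1}
m0 ∈ B0, n0 ∈ B4 → different blocks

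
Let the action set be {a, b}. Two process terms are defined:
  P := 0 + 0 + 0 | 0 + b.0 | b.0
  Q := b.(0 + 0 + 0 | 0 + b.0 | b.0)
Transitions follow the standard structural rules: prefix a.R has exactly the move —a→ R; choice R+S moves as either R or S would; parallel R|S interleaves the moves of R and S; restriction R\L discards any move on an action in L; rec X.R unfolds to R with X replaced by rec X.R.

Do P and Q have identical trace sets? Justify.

NO — witness ⟨bbb⟩

P's transition system — 4 states:
  m0 = 0 + 0 + 0 | 0 + b.0 | b.0 → =b=> m1, =b=> m2
  m1 = 0 | b.0 → =b=> m3
  m2 = b.0 | 0 → =b=> m3
  m3 = 0 | 0 → ·
Q's transition system — 5 states:
  n0 = b.(0 + 0 + 0 | 0 + b.0 | b.0) → =b=> n1
  n1 = 0 + 0 + 0 | 0 + b.0 | b.0 → =b=> n2, =b=> n3
  n2 = 0 | b.0 → =b=> n4
  n3 = b.0 | 0 → =b=> n4
  n4 = 0 | 0 → ·
Executing bbb from Q (initial set {n0}):
  [1] b ⇒ {n1}
  [2] b ⇒ {n2, n3}
  [3] b ⇒ {n4}
  ✓ Q
Executing bbb from P (initial set {m0}):
  [1] b ⇒ {m1, m2}
  [2] b ⇒ {m3}
  [3] b ⇒ ∅  — P cannot continue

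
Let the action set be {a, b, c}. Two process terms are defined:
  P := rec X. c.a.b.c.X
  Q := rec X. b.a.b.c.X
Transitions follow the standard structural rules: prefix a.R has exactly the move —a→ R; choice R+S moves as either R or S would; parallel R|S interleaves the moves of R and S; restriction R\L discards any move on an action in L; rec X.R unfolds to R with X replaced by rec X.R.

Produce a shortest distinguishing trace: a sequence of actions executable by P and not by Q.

c

P's transition system — 4 states:
  p0 = rec X. c.a.b.c.X has moves =c=> p1
  p1 = a.b.c.(rec X. c.a.b.c.X) has moves =a=> p2
  p2 = b.c.(rec X. c.a.b.c.X) has moves =b=> p3
  p3 = c.(rec X. c.a.b.c.X) has moves =c=> p0
Q's transition system — 4 states:
  q0 = rec X. b.a.b.c.X has moves =b=> q1
  q1 = a.b.c.(rec X. b.a.b.c.X) has moves =a=> q2
  q2 = b.c.(rec X. b.a.b.c.X) has moves =b=> q3
  q3 = c.(rec X. b.a.b.c.X) has moves =c=> q0
Trace ⟨c⟩ through P, begin at {p0}:
  [1] c ⇒ {p1}
  ✓ P
Trace ⟨c⟩ through Q, begin at {q0}:
  [1] c ⇒ no successor for Q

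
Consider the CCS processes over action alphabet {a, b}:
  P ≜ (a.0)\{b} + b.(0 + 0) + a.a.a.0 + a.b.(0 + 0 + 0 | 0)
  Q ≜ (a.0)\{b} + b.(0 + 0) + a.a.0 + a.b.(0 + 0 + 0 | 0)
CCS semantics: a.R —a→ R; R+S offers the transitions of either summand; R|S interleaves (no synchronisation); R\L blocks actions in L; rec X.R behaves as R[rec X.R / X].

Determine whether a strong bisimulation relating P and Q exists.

Reachable graph of P (8 states):
  m0 = (a.0)\{b} + b.(0 + 0) + a.a.a.0 + a.b.(0 + 0 + 0 | 0) | —a→ m1, —a→ m2, —a→ m3, —b→ m4
  m1 = 0\{b} | stopped
  m2 = a.a.0 | —a→ m5
  m3 = b.(0 + 0 + 0 | 0) | —b→ m6
  m4 = 0 + 0 | stopped
  m5 = a.0 | —a→ m7
  m6 = 0 + 0 + 0 | 0 | stopped
  m7 = 0 | stopped
Reachable graph of Q (7 states):
  n0 = (a.0)\{b} + b.(0 + 0) + a.a.0 + a.b.(0 + 0 + 0 | 0) | —a→ n1, —a→ n2, —a→ n3, —b→ n4
  n1 = 0\{b} | stopped
  n2 = a.0 | —a→ n5
  n3 = b.(0 + 0 + 0 | 0) | —b→ n6
  n4 = 0 + 0 | stopped
  n5 = 0 | stopped
  n6 = 0 + 0 + 0 | 0 | stopped
Coarsest stable partition (strong bisimilarity classes):
  B0 = {m0}
  B1 = {m2}
  B2 = {m5, n2}
  B3 = {m1, m4, m6, m7, n1, n4, n5, n6}
  B4 = {m3, n3}
  B5 = {n0}
m0 ∈ B0, n0 ∈ B5 → different blocks

not bisimilar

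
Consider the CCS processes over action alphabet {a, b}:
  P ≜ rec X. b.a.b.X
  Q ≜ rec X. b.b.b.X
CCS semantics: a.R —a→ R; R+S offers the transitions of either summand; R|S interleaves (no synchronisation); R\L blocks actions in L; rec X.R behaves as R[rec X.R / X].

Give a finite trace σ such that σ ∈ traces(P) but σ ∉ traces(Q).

ba

LTS(P): 3 reachable states
  p0 = rec X. b.a.b.X ⊢ --b--▸ p1
  p1 = a.b.(rec X. b.a.b.X) ⊢ --a--▸ p2
  p2 = b.(rec X. b.a.b.X) ⊢ --b--▸ p0
LTS(Q): 3 reachable states
  q0 = rec X. b.b.b.X ⊢ --b--▸ q1
  q1 = b.b.(rec X. b.b.b.X) ⊢ --b--▸ q2
  q2 = b.(rec X. b.b.b.X) ⊢ --b--▸ q0
Trace ⟨ba⟩ through P, begin at {p0}:
  after b @ step 1: {p1}
  after a @ step 2: {p2}
  — P admits the full trace.
Trace ⟨ba⟩ through Q, begin at {q0}:
  after b @ step 1: {q1}
  after a @ step 2: no successor for Q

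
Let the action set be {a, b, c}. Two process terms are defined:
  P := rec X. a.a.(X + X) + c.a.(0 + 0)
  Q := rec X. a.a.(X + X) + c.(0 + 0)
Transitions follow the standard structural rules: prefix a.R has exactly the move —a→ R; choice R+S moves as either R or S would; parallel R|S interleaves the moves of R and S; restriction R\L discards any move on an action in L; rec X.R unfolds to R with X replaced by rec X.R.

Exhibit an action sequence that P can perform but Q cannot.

ca

P's transition system — 5 states:
  s0 = rec X. a.a.(X + X) + c.a.(0 + 0) → -a-> s1, -c-> s2
  s1 = a.((rec X. a.a.(X + X) + c.a.(0 + 0)) + (rec X. a.a.(X + X) + c.a.(0 + 0))) → -a-> s3
  s2 = a.(0 + 0) → -a-> s4
  s3 = (rec X. a.a.(X + X) + c.a.(0 + 0)) + (rec X. a.a.(X + X) + c.a.(0 + 0)) → -a-> s1, -c-> s2
  s4 = 0 + 0 → ∅
Q's transition system — 4 states:
  t0 = rec X. a.a.(X + X) + c.(0 + 0) → -a-> t1, -c-> t2
  t1 = a.((rec X. a.a.(X + X) + c.(0 + 0)) + (rec X. a.a.(X + X) + c.(0 + 0))) → -a-> t3
  t2 = 0 + 0 → ∅
  t3 = (rec X. a.a.(X + X) + c.(0 + 0)) + (rec X. a.a.(X + X) + c.(0 + 0)) → -a-> t1, -c-> t2
Run σ = ⟨ca⟩ on P: start {s0}
  after c @ step 1: {s2}
  after a @ step 2: {s4}
  P completes σ.
Run σ = ⟨ca⟩ on Q: start {t0}
  after c @ step 1: {t2}
  after a @ step 2: ∅ (Q stuck)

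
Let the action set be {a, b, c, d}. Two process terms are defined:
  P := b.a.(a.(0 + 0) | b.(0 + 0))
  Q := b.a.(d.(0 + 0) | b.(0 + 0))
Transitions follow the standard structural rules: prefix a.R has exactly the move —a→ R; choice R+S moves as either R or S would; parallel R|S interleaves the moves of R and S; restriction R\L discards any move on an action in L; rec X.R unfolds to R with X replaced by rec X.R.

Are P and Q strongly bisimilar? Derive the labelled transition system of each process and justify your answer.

not bisimilar

Reachable graph of P (6 states):
  s0 = b.a.(a.(0 + 0) | b.(0 + 0)) → ··b··> s1
  s1 = a.(a.(0 + 0) | b.(0 + 0)) → ··a··> s2
  s2 = a.(0 + 0) | b.(0 + 0) → ··a··> s3, ··b··> s4
  s3 = (0 + 0) | b.(0 + 0) → ··b··> s5
  s4 = a.(0 + 0) | (0 + 0) → ··a··> s5
  s5 = (0 + 0) | (0 + 0) → (no moves)
Reachable graph of Q (6 states):
  t0 = b.a.(d.(0 + 0) | b.(0 + 0)) → ··b··> t1
  t1 = a.(d.(0 + 0) | b.(0 + 0)) → ··a··> t2
  t2 = d.(0 + 0) | b.(0 + 0) → ··b··> t3, ··d··> t4
  t3 = d.(0 + 0) | (0 + 0) → ··d··> t5
  t4 = (0 + 0) | b.(0 + 0) → ··b··> t5
  t5 = (0 + 0) | (0 + 0) → (no moves)
Partition-refinement fixed point:
  B0 = {s0}
  B1 = {s1}
  B2 = {s2}
  B3 = {s4}
  B4 = {s5, t5}
  B5 = {s3, t4}
  B6 = {t0}
  B7 = {t1}
  B8 = {t2}
  B9 = {t3}
s0 ∈ B0, t0 ∈ B6 → different blocks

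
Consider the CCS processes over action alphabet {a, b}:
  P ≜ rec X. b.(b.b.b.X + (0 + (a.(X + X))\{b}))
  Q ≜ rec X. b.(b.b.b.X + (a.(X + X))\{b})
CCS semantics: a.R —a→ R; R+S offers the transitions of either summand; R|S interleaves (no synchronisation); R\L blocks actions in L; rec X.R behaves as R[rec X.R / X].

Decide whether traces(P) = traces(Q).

P's transition system — 5 states:
  p0 = rec X. b.(b.b.b.X + (0 + (a.(X + X))\{b})) → -b-> p1
  p1 = b.b.b.(rec X. b.(b.b.b.X + (0 + (a.(X + X))\{b}))) + (0 + (a.((rec X. b.(b.b.b.X + (0 + (a.(X + X))\{b}))) + (rec X. b.(b.b.b.X + (0 + (a.(X + X))\{b})))))\{b}) → -a-> p2, -b-> p3
  p2 = ((rec X. b.(b.b.b.X + (0 + (a.(X + X))\{b}))) + (rec X. b.(b.b.b.X + (0 + (a.(X + X))\{b}))))\{b} → (no moves)
  p3 = b.b.(rec X. b.(b.b.b.X + (0 + (a.(X + X))\{b}))) → -b-> p4
  p4 = b.(rec X. b.(b.b.b.X + (0 + (a.(X + X))\{b}))) → -b-> p0
Q's transition system — 5 states:
  q0 = rec X. b.(b.b.b.X + (a.(X + X))\{b}) → -b-> q1
  q1 = b.b.b.(rec X. b.(b.b.b.X + (a.(X + X))\{b})) + (a.((rec X. b.(b.b.b.X + (a.(X + X))\{b})) + (rec X. b.(b.b.b.X + (a.(X + X))\{b}))))\{b} → -a-> q2, -b-> q3
  q2 = ((rec X. b.(b.b.b.X + (a.(X + X))\{b})) + (rec X. b.(b.b.b.X + (a.(X + X))\{b})))\{b} → (no moves)
  q3 = b.b.(rec X. b.(b.b.b.X + (a.(X + X))\{b})) → -b-> q4
  q4 = b.(rec X. b.(b.b.b.X + (a.(X + X))\{b})) → -b-> q0
Coarsest stable partition (strong bisimilarity classes):
  B0 = {p0, q0}
  B1 = {p1, q1}
  B2 = {p2, q2}
  B3 = {p3, q3}
  B4 = {p4, q4}
p0 ∈ B0, q0 ∈ B0 → same block
Bisimilar ⇒ trace-equivalent.

traces(P) = traces(Q)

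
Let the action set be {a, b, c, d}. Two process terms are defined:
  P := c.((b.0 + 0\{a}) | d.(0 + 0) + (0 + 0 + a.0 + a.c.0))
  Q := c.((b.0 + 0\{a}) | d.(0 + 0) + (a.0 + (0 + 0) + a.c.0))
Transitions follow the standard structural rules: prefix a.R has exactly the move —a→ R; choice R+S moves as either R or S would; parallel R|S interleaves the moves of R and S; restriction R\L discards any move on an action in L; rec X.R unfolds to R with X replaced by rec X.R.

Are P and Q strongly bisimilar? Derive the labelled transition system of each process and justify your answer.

LTS(P): 7 reachable states
  u0 = c.((b.0 + 0\{a}) | d.(0 + 0) + (0 + 0 + a.0 + a.c.0)) has moves =c=> u1
  u1 = (b.0 + 0\{a}) | d.(0 + 0) + (0 + 0 + a.0 + a.c.0) has moves =a=> u2, =a=> u3, =b=> u4, =d=> u5
  u2 = 0 has moves stopped
  u3 = c.0 has moves =c=> u2
  u4 = 0 | d.(0 + 0) has moves =d=> u6
  u5 = (b.0 + 0\{a}) | (0 + 0) has moves =b=> u6
  u6 = 0 | (0 + 0) has moves stopped
LTS(Q): 7 reachable states
  v0 = c.((b.0 + 0\{a}) | d.(0 + 0) + (a.0 + (0 + 0) + a.c.0)) has moves =c=> v1
  v1 = (b.0 + 0\{a}) | d.(0 + 0) + (a.0 + (0 + 0) + a.c.0) has moves =a=> v2, =a=> v3, =b=> v4, =d=> v5
  v2 = 0 has moves stopped
  v3 = c.0 has moves =c=> v2
  v4 = 0 | d.(0 + 0) has moves =d=> v6
  v5 = (b.0 + 0\{a}) | (0 + 0) has moves =b=> v6
  v6 = 0 | (0 + 0) has moves stopped
Coarsest stable partition (strong bisimilarity classes):
  B0 = {u0, v0}
  B1 = {u1, v1}
  B2 = {u2, u6, v2, v6}
  B3 = {u3, v3}
  B4 = {u5, v5}
  B5 = {u4, v4}
u0 ∈ B0, v0 ∈ B0 → same block

bisimilar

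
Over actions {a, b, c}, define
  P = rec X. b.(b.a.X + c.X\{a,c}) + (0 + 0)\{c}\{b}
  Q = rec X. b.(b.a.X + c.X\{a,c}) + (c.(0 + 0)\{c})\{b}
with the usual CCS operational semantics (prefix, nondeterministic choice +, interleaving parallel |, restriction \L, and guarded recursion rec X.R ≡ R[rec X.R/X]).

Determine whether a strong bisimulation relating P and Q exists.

LTS(P): 6 reachable states
  u0 = rec X. b.(b.a.X + c.X\{a,c}) + (0 + 0)\{c}\{b} → -b-> u1
  u1 = b.a.(rec X. b.(b.a.X + c.X\{a,c}) + (0 + 0)\{c}\{b}) + c.(rec X. b.(b.a.X + c.X\{a,c}) + (0 + 0)\{c}\{b})\{a,c} → -b-> u2, -c-> u3
  u2 = a.(rec X. b.(b.a.X + c.X\{a,c}) + (0 + 0)\{c}\{b}) → -a-> u0
  u3 = (rec X. b.(b.a.X + c.X\{a,c}) + (0 + 0)\{c}\{b})\{a,c} → -b-> u4
  u4 = (b.a.(rec X. b.(b.a.X + c.X\{a,c}) + (0 + 0)\{c}\{b}) + c.(rec X. b.(b.a.X + c.X\{a,c}) + (0 + 0)\{c}\{b})\{a,c})\{a,c} → -b-> u5
  u5 = (a.(rec X. b.(b.a.X + c.X\{a,c}) + (0 + 0)\{c}\{b}))\{a,c} → stopped
LTS(Q): 7 reachable states
  v0 = rec X. b.(b.a.X + c.X\{a,c}) + (c.(0 + 0)\{c})\{b} → -b-> v1, -c-> v2
  v1 = b.a.(rec X. b.(b.a.X + c.X\{a,c}) + (c.(0 + 0)\{c})\{b}) + c.(rec X. b.(b.a.X + c.X\{a,c}) + (c.(0 + 0)\{c})\{b})\{a,c} → -b-> v3, -c-> v4
  v2 = (0 + 0)\{c}\{b} → stopped
  v3 = a.(rec X. b.(b.a.X + c.X\{a,c}) + (c.(0 + 0)\{c})\{b}) → -a-> v0
  v4 = (rec X. b.(b.a.X + c.X\{a,c}) + (c.(0 + 0)\{c})\{b})\{a,c} → -b-> v5
  v5 = (b.a.(rec X. b.(b.a.X + c.X\{a,c}) + (c.(0 + 0)\{c})\{b}) + c.(rec X. b.(b.a.X + c.X\{a,c}) + (c.(0 + 0)\{c})\{b})\{a,c})\{a,c} → -b-> v6
  v6 = (a.(rec X. b.(b.a.X + c.X\{a,c}) + (c.(0 + 0)\{c})\{b}))\{a,c} → stopped
Partition-refinement fixed point:
  B0 = {u0}
  B1 = {u1}
  B2 = {u2}
  B3 = {u3, v4}
  B4 = {u4, v5}
  B5 = {u5, v2, v6}
  B6 = {v0}
  B7 = {v1}
  B8 = {v3}
u0 ∈ B0, v0 ∈ B6 → different blocks

NO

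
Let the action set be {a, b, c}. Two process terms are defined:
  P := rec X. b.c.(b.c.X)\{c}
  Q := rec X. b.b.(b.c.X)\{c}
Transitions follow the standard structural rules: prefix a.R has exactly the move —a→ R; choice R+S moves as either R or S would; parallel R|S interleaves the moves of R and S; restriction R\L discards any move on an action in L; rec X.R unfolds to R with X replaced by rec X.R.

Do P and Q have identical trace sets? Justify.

LTS(P): 4 reachable states
  s0 = rec X. b.c.(b.c.X)\{c} → ··b··> s1
  s1 = c.(b.c.(rec X. b.c.(b.c.X)\{c}))\{c} → ··c··> s2
  s2 = (b.c.(rec X. b.c.(b.c.X)\{c}))\{c} → ··b··> s3
  s3 = (c.(rec X. b.c.(b.c.X)\{c}))\{c} → ∅
LTS(Q): 4 reachable states
  t0 = rec X. b.b.(b.c.X)\{c} → ··b··> t1
  t1 = b.(b.c.(rec X. b.b.(b.c.X)\{c}))\{c} → ··b··> t2
  t2 = (b.c.(rec X. b.b.(b.c.X)\{c}))\{c} → ··b··> t3
  t3 = (c.(rec X. b.b.(b.c.X)\{c}))\{c} → ∅
Trace ⟨bc⟩ through P, begin at {s0}:
  step 1 (b): {s1}
  step 2 (c): {s2}
  P completes σ.
Trace ⟨bc⟩ through Q, begin at {t0}:
  step 1 (b): {t1}
  step 2 (c): ∅ (Q stuck)

NO — witness ⟨bc⟩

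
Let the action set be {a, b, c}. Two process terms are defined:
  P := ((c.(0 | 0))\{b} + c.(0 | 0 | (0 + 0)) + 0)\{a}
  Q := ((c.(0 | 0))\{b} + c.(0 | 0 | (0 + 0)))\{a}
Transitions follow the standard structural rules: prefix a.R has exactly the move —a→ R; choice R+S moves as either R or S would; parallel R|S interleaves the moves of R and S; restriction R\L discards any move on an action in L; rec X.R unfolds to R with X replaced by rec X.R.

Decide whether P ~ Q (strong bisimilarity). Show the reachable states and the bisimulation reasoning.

P's transition system — 3 states:
  m0 = ((c.(0 | 0))\{b} + c.(0 | 0 | (0 + 0)) + 0)\{a} has moves ··c··> m1, ··c··> m2
  m1 = (0 | 0 | (0 + 0))\{a} has moves deadlocked
  m2 = (0 | 0)\{b}\{a} has moves deadlocked
Q's transition system — 3 states:
  n0 = ((c.(0 | 0))\{b} + c.(0 | 0 | (0 + 0)))\{a} has moves ··c··> n1, ··c··> n2
  n1 = (0 | 0 | (0 + 0))\{a} has moves deadlocked
  n2 = (0 | 0)\{b}\{a} has moves deadlocked
Coarsest stable partition (strong bisimilarity classes):
  B0 = {m0, n0}
  B1 = {m1, m2, n1, n2}
m0 ∈ B0, n0 ∈ B0 → same block

P ~ Q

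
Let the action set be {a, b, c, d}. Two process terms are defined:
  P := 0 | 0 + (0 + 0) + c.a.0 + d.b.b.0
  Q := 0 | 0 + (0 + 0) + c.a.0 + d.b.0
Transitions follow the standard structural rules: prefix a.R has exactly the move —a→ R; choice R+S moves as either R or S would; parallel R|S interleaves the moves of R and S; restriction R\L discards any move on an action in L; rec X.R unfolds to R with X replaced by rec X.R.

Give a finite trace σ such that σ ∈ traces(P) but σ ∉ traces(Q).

LTS(P): 5 reachable states
  m0 = 0 | 0 + (0 + 0) + c.a.0 + d.b.b.0 | =c=> m1, =d=> m2
  m1 = a.0 | =a=> m3
  m2 = b.b.0 | =b=> m4
  m3 = 0 | ·
  m4 = b.0 | =b=> m3
LTS(Q): 4 reachable states
  n0 = 0 | 0 + (0 + 0) + c.a.0 + d.b.0 | =c=> n1, =d=> n2
  n1 = a.0 | =a=> n3
  n2 = b.0 | =b=> n3
  n3 = 0 | ·
Trace ⟨dbb⟩ through P, begin at {m0}:
  after d @ step 1: {m2}
  after b @ step 2: {m4}
  after b @ step 3: {m3}
  ✓ P
Trace ⟨dbb⟩ through Q, begin at {n0}:
  after d @ step 1: {n2}
  after b @ step 2: {n3}
  after b @ step 3: no successor for Q

dbb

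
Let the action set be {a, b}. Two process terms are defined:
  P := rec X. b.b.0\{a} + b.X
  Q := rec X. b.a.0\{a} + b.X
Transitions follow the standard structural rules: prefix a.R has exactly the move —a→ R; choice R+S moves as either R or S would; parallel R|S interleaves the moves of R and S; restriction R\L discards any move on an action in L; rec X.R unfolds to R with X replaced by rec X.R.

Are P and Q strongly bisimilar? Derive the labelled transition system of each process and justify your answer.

P ≁ Q

LTS(P): 3 reachable states
  m0 = rec X. b.b.0\{a} + b.X has moves ··b··> m0, ··b··> m1
  m1 = b.0\{a} has moves ··b··> m2
  m2 = 0\{a} has moves stopped
LTS(Q): 3 reachable states
  n0 = rec X. b.a.0\{a} + b.X has moves ··b··> n0, ··b··> n1
  n1 = a.0\{a} has moves ··a··> n2
  n2 = 0\{a} has moves stopped
Bisimilarity quotient blocks:
  B0 = {m0}
  B1 = {m1}
  B2 = {m2, n2}
  B3 = {n0}
  B4 = {n1}
m0 ∈ B0, n0 ∈ B3 → different blocks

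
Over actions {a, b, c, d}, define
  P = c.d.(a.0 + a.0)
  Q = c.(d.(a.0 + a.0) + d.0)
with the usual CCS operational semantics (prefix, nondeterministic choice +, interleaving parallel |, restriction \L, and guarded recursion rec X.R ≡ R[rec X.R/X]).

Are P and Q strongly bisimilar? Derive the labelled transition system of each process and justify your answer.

Reachable graph of P (4 states):
  m0 = c.d.(a.0 + a.0) → --c--▸ m1
  m1 = d.(a.0 + a.0) → --d--▸ m2
  m2 = a.0 + a.0 → --a--▸ m3
  m3 = 0 → stopped
Reachable graph of Q (4 states):
  n0 = c.(d.(a.0 + a.0) + d.0) → --c--▸ n1
  n1 = d.(a.0 + a.0) + d.0 → --d--▸ n2, --d--▸ n3
  n2 = 0 → stopped
  n3 = a.0 + a.0 → --a--▸ n2
Coarsest stable partition (strong bisimilarity classes):
  B0 = {m0}
  B1 = {m1}
  B2 = {m2, n3}
  B3 = {m3, n2}
  B4 = {n0}
  B5 = {n1}
m0 ∈ B0, n0 ∈ B4 → different blocks

not bisimilar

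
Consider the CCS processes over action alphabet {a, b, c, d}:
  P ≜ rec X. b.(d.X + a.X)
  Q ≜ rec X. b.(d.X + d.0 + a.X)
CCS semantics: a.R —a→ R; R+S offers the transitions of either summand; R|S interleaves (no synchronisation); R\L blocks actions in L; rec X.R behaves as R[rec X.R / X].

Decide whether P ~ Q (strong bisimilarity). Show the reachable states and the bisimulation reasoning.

Reachable graph of P (2 states):
  p0 = rec X. b.(d.X + a.X) | =b=> p1
  p1 = d.(rec X. b.(d.X + a.X)) + a.(rec X. b.(d.X + a.X)) | =a=> p0, =d=> p0
Reachable graph of Q (3 states):
  q0 = rec X. b.(d.X + d.0 + a.X) | =b=> q1
  q1 = d.(rec X. b.(d.X + d.0 + a.X)) + d.0 + a.(rec X. b.(d.X + d.0 + a.X)) | =a=> q0, =d=> q0, =d=> q2
  q2 = 0 | stopped
Partition-refinement fixed point:
  B0 = {p0}
  B1 = {p1}
  B2 = {q0}
  B3 = {q1}
  B4 = {q2}
p0 ∈ B0, q0 ∈ B2 → different blocks

P ≁ Q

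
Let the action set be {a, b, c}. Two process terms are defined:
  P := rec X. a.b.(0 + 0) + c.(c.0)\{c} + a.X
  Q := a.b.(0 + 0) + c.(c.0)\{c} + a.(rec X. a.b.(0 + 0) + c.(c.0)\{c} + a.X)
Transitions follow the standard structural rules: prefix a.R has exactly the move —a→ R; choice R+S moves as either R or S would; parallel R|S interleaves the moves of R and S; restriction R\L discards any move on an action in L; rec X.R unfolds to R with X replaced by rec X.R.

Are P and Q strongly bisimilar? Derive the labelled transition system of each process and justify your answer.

LTS(P): 4 reachable states
  m0 = rec X. a.b.(0 + 0) + c.(c.0)\{c} + a.X → =a=> m0, =a=> m1, =c=> m2
  m1 = b.(0 + 0) → =b=> m3
  m2 = (c.0)\{c} → ·
  m3 = 0 + 0 → ·
LTS(Q): 5 reachable states
  n0 = a.b.(0 + 0) + c.(c.0)\{c} + a.(rec X. a.b.(0 + 0) + c.(c.0)\{c} + a.X) → =a=> n1, =a=> n2, =c=> n3
  n1 = b.(0 + 0) → =b=> n4
  n2 = rec X. a.b.(0 + 0) + c.(c.0)\{c} + a.X → =a=> n1, =a=> n2, =c=> n3
  n3 = (c.0)\{c} → ·
  n4 = 0 + 0 → ·
Partition-refinement fixed point:
  B0 = {m0, n0, n2}
  B1 = {m1, n1}
  B2 = {m2, m3, n3, n4}
m0 ∈ B0, n0 ∈ B0 → same block

YES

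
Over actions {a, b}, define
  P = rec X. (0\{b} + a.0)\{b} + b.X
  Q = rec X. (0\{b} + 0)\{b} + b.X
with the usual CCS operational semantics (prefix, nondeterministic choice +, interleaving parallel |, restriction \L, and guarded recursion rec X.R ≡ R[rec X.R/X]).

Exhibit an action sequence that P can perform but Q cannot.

P's transition system — 2 states:
  p0 = rec X. (0\{b} + a.0)\{b} + b.X ⊢ —a→ p1, —b→ p0
  p1 = 0\{b} ⊢ stopped
Q's transition system — 1 states:
  q0 = rec X. (0\{b} + 0)\{b} + b.X ⊢ —b→ q0
Executing a from P (initial set {p0}):
  step 1 (a): {p1}
  — P admits the full trace.
Executing a from Q (initial set {q0}):
  step 1 (a): ∅  — Q cannot continue

a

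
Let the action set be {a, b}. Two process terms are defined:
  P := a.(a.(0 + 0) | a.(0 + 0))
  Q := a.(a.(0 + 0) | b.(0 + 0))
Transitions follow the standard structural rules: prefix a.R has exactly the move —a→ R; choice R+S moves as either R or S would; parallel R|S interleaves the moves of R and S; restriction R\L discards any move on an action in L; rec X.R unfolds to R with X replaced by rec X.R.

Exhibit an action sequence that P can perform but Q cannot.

aaa

Reachable graph of P (5 states):
  s0 = a.(a.(0 + 0) | a.(0 + 0)) has moves =a=> s1
  s1 = a.(0 + 0) | a.(0 + 0) has moves =a=> s2, =a=> s3
  s2 = (0 + 0) | a.(0 + 0) has moves =a=> s4
  s3 = a.(0 + 0) | (0 + 0) has moves =a=> s4
  s4 = (0 + 0) | (0 + 0) has moves deadlocked
Reachable graph of Q (5 states):
  t0 = a.(a.(0 + 0) | b.(0 + 0)) has moves =a=> t1
  t1 = a.(0 + 0) | b.(0 + 0) has moves =a=> t2, =b=> t3
  t2 = (0 + 0) | b.(0 + 0) has moves =b=> t4
  t3 = a.(0 + 0) | (0 + 0) has moves =a=> t4
  t4 = (0 + 0) | (0 + 0) has moves deadlocked
Trace ⟨aaa⟩ through P, begin at {s0}:
  after a @ step 1: {s1}
  after a @ step 2: {s2, s3}
  after a @ step 3: {s4}
  — P admits the full trace.
Trace ⟨aaa⟩ through Q, begin at {t0}:
  after a @ step 1: {t1}
  after a @ step 2: {t2}
  after a @ step 3: no successor for Q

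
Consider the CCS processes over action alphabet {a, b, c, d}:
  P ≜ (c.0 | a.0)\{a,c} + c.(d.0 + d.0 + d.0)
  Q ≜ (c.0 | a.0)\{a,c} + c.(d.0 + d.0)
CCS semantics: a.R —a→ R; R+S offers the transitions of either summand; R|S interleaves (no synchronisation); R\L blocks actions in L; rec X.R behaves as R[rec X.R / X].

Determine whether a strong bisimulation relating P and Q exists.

bisimilar

LTS(P): 3 reachable states
  s0 = (c.0 | a.0)\{a,c} + c.(d.0 + d.0 + d.0) → -c-> s1
  s1 = d.0 + d.0 + d.0 → -d-> s2
  s2 = 0 → ·
LTS(Q): 3 reachable states
  t0 = (c.0 | a.0)\{a,c} + c.(d.0 + d.0) → -c-> t1
  t1 = d.0 + d.0 → -d-> t2
  t2 = 0 → ·
Coarsest stable partition (strong bisimilarity classes):
  B0 = {s0, t0}
  B1 = {s1, t1}
  B2 = {s2, t2}
s0 ∈ B0, t0 ∈ B0 → same block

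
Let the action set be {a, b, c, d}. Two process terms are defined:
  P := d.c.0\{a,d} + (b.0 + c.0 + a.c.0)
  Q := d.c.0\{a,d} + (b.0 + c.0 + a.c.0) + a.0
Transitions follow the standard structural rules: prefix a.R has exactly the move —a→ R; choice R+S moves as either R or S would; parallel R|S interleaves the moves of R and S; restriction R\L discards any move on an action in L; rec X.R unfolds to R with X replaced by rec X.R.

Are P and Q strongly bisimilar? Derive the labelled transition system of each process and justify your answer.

Reachable graph of P (5 states):
  p0 = d.c.0\{a,d} + (b.0 + c.0 + a.c.0) has moves —a→ p1, —b→ p2, —c→ p2, —d→ p3
  p1 = c.0 has moves —c→ p2
  p2 = 0 has moves (no moves)
  p3 = c.0\{a,d} has moves —c→ p4
  p4 = 0\{a,d} has moves (no moves)
Reachable graph of Q (5 states):
  q0 = d.c.0\{a,d} + (b.0 + c.0 + a.c.0) + a.0 has moves —a→ q1, —a→ q2, —b→ q1, —c→ q1, —d→ q3
  q1 = 0 has moves (no moves)
  q2 = c.0 has moves —c→ q1
  q3 = c.0\{a,d} has moves —c→ q4
  q4 = 0\{a,d} has moves (no moves)
Bisimilarity quotient blocks:
  B0 = {p0}
  B1 = {p2, p4, q1, q4}
  B2 = {p1, p3, q2, q3}
  B3 = {q0}
p0 ∈ B0, q0 ∈ B3 → different blocks

not bisimilar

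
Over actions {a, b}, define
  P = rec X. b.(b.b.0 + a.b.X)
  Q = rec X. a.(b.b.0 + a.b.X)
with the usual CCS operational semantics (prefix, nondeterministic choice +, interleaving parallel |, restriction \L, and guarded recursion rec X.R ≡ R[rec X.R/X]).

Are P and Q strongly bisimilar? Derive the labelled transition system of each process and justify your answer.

Reachable graph of P (5 states):
  u0 = rec X. b.(b.b.0 + a.b.X) ⊢ -b-> u1
  u1 = b.b.0 + a.b.(rec X. b.(b.b.0 + a.b.X)) ⊢ -a-> u2, -b-> u3
  u2 = b.(rec X. b.(b.b.0 + a.b.X)) ⊢ -b-> u0
  u3 = b.0 ⊢ -b-> u4
  u4 = 0 ⊢ ·
Reachable graph of Q (5 states):
  v0 = rec X. a.(b.b.0 + a.b.X) ⊢ -a-> v1
  v1 = b.b.0 + a.b.(rec X. a.(b.b.0 + a.b.X)) ⊢ -a-> v2, -b-> v3
  v2 = b.(rec X. a.(b.b.0 + a.b.X)) ⊢ -b-> v0
  v3 = b.0 ⊢ -b-> v4
  v4 = 0 ⊢ ·
Bisimilarity quotient blocks:
  B0 = {u0}
  B1 = {u1}
  B2 = {u3, v3}
  B3 = {u4, v4}
  B4 = {u2}
  B5 = {v0}
  B6 = {v1}
  B7 = {v2}
u0 ∈ B0, v0 ∈ B5 → different blocks

P ≁ Q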